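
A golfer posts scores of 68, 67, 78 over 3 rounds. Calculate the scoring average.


Average = sum / n
Sum = 213
Average = 213 / 3 = 71

71


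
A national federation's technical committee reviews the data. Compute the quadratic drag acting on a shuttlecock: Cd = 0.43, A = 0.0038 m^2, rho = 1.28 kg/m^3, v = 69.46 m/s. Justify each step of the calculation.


Fd = 0.5 * Cd * rho * A * v^2
Fd = 0.5 * 0.43 * 1.28 * 0.0038 * 69.46^2
v^2 = 4824.6916
Fd = 0.5 * 0.43 * 1.28 * 0.0038 * 4824.6916 = 5.0455 N

5.0455 N


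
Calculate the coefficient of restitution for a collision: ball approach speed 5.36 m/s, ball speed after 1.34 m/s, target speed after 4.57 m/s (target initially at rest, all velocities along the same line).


e = (v2_after - v1_after) / (v1_before - v2_before)
Numerator = 4.57 - 1.34 = 3.23
Denominator = 5.36 - 0 = 5.36
e = 3.23 / 5.36 = 0.6026

0.6026


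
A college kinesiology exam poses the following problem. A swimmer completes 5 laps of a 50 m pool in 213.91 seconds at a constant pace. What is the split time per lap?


Split time = total_time / n_laps = 213.91 / 5
Split time = 42.782 s per lap

42.782 s


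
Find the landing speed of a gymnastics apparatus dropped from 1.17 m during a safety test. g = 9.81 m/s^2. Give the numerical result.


v = sqrt(2 * g * h)
v = sqrt(2 * 9.81 * 1.17)
v = sqrt(22.9554) = 4.7912 m/s

4.7912 m/s


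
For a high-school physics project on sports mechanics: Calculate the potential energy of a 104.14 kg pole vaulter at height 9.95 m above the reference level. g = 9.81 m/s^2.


PE = m * g * h
PE = 104.14 * 9.81 * 9.95
PE = 1021.6134 * 9.95 = 10165.0533 J

10165.0533 J


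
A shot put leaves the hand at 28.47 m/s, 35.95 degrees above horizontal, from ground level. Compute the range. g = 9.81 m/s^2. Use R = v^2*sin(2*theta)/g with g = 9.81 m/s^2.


R = v^2 * sin(2*theta) / g
Convert angle to radians: theta = 35.95 deg = 0.6274 rad
sin(2*theta) = sin(1.2549) = 0.9505
R = 28.47^2 * 0.9505 / 9.81
R = 810.5409 * 0.9505 / 9.81 = 78.5354 m

78.5354 m


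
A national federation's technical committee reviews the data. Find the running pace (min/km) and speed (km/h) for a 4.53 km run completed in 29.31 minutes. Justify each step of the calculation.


Pace = time / distance = 29.31 min / 4.53 km = 6.4702 min/km
Speed = distance / time_in_hours = 4.53 / 0.4885 hr
Speed = 9.2733 km/h

6.4702 min/km, 9.2733 km/h


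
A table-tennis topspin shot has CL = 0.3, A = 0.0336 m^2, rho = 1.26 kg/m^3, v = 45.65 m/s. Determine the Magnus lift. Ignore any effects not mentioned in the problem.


FM = 0.5 * CL * rho * A * v^2
FM = 0.5 * 0.3 * 1.26 * 0.0336 * 45.65^2
v^2 = 2083.9225
FM = 0.5 * 0.3 * 1.26 * 0.0336 * 2083.9225 = 13.2337 N

13.2337 N


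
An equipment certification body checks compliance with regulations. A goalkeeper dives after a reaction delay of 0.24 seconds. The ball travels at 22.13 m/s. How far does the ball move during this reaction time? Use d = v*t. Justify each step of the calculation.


d = v * t
d = 22.13 * 0.24
d = 5.3112 m

5.3112 m


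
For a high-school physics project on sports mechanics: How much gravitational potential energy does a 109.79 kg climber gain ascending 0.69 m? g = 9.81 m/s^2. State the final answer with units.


PE = m * g * h
PE = 109.79 * 9.81 * 0.69
PE = 1077.0399 * 0.69 = 743.1575 J

743.1575 J


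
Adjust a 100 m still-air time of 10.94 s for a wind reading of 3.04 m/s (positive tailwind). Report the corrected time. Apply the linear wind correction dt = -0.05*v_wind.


dt = -0.05 * v_wind = -0.05 * 3.04 = -0.152 s
t_corrected = t_still + dt = 10.94 + (-0.152)
t_corrected = 10.788 s

10.788 s


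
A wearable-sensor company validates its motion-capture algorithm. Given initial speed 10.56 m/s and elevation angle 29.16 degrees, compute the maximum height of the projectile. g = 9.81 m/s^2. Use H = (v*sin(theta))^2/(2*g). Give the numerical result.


H = (v*sin(theta))^2 / (2*g)
vy = v*sin(theta) = 10.56 * sin(29.16 deg) = 5.1454 m/s
H = vy^2 / (2*g) = 26.4747 / (2*9.81)
H = 26.4747 / 19.62 = 1.3494 m

1.3494 m


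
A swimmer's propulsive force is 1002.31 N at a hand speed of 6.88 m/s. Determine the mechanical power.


P = F * v
P = 1002.31 * 6.88
P = 6895.8928 W

6895.8928 W


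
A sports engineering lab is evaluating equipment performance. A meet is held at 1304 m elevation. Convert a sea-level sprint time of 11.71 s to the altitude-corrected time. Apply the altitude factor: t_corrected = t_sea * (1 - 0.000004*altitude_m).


Correction factor = 1 - 0.000004 * 1304 = 0.994784
t_corrected = t_sea * factor = 11.71 * 0.994784
t_corrected = 11.6489 s

11.6489 s


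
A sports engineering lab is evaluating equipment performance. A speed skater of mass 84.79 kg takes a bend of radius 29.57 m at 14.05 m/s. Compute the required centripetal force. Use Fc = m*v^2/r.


Fc = m * v^2 / r
v^2 = 14.05^2 = 197.4025
Fc = 84.79 * 197.4025 / 29.57
Fc = 16737.758 / 29.57 = 566.0385 N

566.0385 N


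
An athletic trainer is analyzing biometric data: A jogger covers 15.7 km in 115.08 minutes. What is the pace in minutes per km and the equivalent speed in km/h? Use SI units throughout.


Pace = time / distance = 115.08 min / 15.7 km = 7.3299 min/km
Speed = distance / time_in_hours = 15.7 / 1.918 hr
Speed = 8.1856 km/h

7.3299 min/km, 8.1856 km/h


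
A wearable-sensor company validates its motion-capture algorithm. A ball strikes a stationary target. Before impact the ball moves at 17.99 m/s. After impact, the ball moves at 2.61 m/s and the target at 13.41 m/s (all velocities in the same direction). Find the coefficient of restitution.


e = (v2_after - v1_after) / (v1_before - v2_before)
Numerator = 13.41 - 2.61 = 10.8
Denominator = 17.99 - 0 = 17.99
e = 10.8 / 17.99 = 0.6003

0.6003


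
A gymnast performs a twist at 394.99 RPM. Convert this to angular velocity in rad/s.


omega = RPM * 2 * pi / 60
omega = 394.99 * 2 * 3.14159 / 60
omega = 2481.7954 / 60 = 41.3633 rad/s

41.3633 rad/s


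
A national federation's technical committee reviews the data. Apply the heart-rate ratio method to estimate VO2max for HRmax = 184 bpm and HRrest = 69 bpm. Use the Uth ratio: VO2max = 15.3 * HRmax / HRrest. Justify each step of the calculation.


VO2max = 15.3 * HRmax / HRrest
VO2max = 15.3 * 184 / 69
VO2max = 2815.2 / 69 = 40.8 mL/kg/min

40.8 mL/kg/min


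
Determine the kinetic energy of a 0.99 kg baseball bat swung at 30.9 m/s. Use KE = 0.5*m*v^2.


KE = 0.5 * m * v^2
KE = 0.5 * 0.99 * 30.9^2
KE = 0.5 * 0.99 * 954.81 = 472.6309 J

472.6309 J


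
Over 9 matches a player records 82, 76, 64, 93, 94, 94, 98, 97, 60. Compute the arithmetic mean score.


Average = sum / n
Sum = 758
Average = 758 / 9 = 84.2222

84.2222


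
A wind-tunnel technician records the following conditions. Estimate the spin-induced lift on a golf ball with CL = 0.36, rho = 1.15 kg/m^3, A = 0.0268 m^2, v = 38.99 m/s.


FM = 0.5 * CL * rho * A * v^2
FM = 0.5 * 0.36 * 1.15 * 0.0268 * 38.99^2
v^2 = 1520.2201
FM = 0.5 * 0.36 * 1.15 * 0.0268 * 1520.2201 = 8.4336 N

8.4336 N


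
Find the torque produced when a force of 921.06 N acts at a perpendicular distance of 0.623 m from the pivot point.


tau = F * d
tau = 921.06 * 0.623
tau = 573.8204 N*m

573.8204 N*m


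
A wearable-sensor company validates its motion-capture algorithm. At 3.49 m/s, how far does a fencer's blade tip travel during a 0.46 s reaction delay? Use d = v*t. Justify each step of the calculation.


d = v * t
d = 3.49 * 0.46
d = 1.6054 m

1.6054 m


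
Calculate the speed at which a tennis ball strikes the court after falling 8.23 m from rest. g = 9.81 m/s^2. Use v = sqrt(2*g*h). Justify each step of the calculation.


v = sqrt(2 * g * h)
v = sqrt(2 * 9.81 * 8.23)
v = sqrt(161.4726) = 12.7072 m/s

12.7072 m/s


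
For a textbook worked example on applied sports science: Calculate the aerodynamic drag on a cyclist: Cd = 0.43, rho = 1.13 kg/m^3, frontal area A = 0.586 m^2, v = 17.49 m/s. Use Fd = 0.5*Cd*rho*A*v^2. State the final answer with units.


Fd = 0.5 * Cd * rho * A * v^2
Fd = 0.5 * 0.43 * 1.13 * 0.586 * 17.49^2
v^2 = 305.9001
Fd = 0.5 * 0.43 * 1.13 * 0.586 * 305.9001 = 43.5506 N

43.5506 N


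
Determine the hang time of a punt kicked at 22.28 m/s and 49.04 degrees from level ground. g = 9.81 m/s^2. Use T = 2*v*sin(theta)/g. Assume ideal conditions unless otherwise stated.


T = 2*v*sin(theta)/g
sin(theta) = sin(49.04 deg) = 0.7552
T = 2*22.28*0.7552 / 9.81
T = 33.6503 / 9.81 = 3.4302 s

3.4302 s


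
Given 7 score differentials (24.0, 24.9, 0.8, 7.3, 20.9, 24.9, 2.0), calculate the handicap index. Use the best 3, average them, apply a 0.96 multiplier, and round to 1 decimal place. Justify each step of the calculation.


All differentials: 24.0, 24.9, 0.8, 7.3, 20.9, 24.9, 2.0
Sorted: 0.8, 2.0, 7.3, 20.9, 24.0, 24.9, 24.9
Best 3: 0.8, 2.0, 7.3
Average of best = 10.1 / 3 = 3.3667
Raw index = 3.3667 * 0.96 = 3.232
Handicap index = round(3.232, 1) = 3.2

3.2


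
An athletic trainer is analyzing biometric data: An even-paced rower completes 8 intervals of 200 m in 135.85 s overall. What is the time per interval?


Split time = total_time / n_laps = 135.85 / 8
Split time = 16.9812 s per lap

16.9812 s


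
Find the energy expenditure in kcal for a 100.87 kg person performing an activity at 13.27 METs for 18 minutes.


kcal = MET * mass * time_hr
Convert time: 18 min = 0.3 hr
kcal = 13.27 * 100.87 * 0.3
kcal = 401.5635 kcal

401.5635 kcal


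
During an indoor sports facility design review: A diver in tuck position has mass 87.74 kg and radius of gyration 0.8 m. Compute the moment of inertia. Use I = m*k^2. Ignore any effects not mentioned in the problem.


I = m * k^2
I = 87.74 * 0.8^2
I = 87.74 * 0.64 = 56.1536 kg*m^2

56.1536 kg*m^2


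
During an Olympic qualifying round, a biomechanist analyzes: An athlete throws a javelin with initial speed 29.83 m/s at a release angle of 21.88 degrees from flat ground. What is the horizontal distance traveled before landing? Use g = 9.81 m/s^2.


R = v^2 * sin(2*theta) / g
Convert angle to radians: theta = 21.88 deg = 0.3819 rad
sin(2*theta) = sin(0.7638) = 0.6916
R = 29.83^2 * 0.6916 / 9.81
R = 889.8289 * 0.6916 / 9.81 = 62.736 m

62.736 m


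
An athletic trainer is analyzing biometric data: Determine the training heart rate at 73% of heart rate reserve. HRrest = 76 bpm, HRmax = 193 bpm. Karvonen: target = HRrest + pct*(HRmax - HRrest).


Target = HRrest + pct*(HRmax - HRrest)
Heart rate reserve = HRmax - HRrest = 193 - 76 = 117 bpm
Fraction = 73% = 0.73
Target = 76 + 0.73 * 117
Target = 76 + 85.41 = 161.41 bpm

161.41 bpm


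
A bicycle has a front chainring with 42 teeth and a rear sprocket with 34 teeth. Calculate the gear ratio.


GR = front_teeth / rear_teeth
GR = 42 / 34
GR = 1.2353

1.2353


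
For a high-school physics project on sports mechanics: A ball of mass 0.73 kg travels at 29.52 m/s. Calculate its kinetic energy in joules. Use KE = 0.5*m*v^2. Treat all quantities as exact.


KE = 0.5 * m * v^2
KE = 0.5 * 0.73 * 29.52^2
KE = 0.5 * 0.73 * 871.4304 = 318.0721 J

318.0721 J


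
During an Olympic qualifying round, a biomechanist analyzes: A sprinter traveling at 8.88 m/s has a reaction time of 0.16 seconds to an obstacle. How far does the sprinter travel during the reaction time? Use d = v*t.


d = v * t
d = 8.88 * 0.16
d = 1.4208 m

1.4208 m


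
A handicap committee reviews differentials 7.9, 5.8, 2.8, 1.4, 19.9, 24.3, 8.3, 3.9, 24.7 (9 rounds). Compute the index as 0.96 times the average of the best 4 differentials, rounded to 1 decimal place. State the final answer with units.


All differentials: 7.9, 5.8, 2.8, 1.4, 19.9, 24.3, 8.3, 3.9, 24.7
Sorted: 1.4, 2.8, 3.9, 5.8, 7.9, 8.3, 19.9, 24.3, 24.7
Best 4: 1.4, 2.8, 3.9, 5.8
Average of best = 13.9 / 4 = 3.475
Raw index = 3.475 * 0.96 = 3.336
Handicap index = round(3.336, 1) = 3.3

3.3


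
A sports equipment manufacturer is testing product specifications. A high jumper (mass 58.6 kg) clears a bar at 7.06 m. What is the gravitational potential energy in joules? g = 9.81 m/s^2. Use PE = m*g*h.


PE = m * g * h
PE = 58.6 * 9.81 * 7.06
PE = 574.866 * 7.06 = 4058.554 J

4058.554 J


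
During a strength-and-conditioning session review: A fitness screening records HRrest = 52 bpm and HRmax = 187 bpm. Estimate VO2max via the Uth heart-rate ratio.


VO2max = 15.3 * HRmax / HRrest
VO2max = 15.3 * 187 / 52
VO2max = 2861.1 / 52 = 55.0212 mL/kg/min

55.0212 mL/kg/min


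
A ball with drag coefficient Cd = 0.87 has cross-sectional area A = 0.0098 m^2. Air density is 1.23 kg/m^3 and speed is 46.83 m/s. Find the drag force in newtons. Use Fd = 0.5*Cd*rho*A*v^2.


Fd = 0.5 * Cd * rho * A * v^2
Fd = 0.5 * 0.87 * 1.23 * 0.0098 * 46.83^2
v^2 = 2193.0489
Fd = 0.5 * 0.87 * 1.23 * 0.0098 * 2193.0489 = 11.4992 N

11.4992 N


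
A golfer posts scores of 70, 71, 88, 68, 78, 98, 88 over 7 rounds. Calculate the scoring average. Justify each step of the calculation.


Average = sum / n
Sum = 561
Average = 561 / 7 = 80.1429

80.1429


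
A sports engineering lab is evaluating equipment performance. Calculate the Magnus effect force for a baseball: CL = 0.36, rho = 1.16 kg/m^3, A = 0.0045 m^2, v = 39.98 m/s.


FM = 0.5 * CL * rho * A * v^2
FM = 0.5 * 0.36 * 1.16 * 0.0045 * 39.98^2
v^2 = 1598.4004
FM = 0.5 * 0.36 * 1.16 * 0.0045 * 1598.4004 = 1.5019 N

1.5019 N


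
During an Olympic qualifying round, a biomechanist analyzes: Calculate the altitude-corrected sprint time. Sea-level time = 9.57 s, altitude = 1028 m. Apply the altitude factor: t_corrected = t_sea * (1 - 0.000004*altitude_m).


Correction factor = 1 - 0.000004 * 1028 = 0.995888
t_corrected = t_sea * factor = 9.57 * 0.995888
t_corrected = 9.5306 s

9.5306 s


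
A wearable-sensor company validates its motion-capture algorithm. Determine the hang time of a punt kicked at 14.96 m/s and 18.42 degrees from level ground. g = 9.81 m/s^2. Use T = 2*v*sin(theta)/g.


T = 2*v*sin(theta)/g
sin(theta) = sin(18.42 deg) = 0.316
T = 2*14.96*0.316 / 9.81
T = 9.4541 / 9.81 = 0.9637 s

0.9637 s


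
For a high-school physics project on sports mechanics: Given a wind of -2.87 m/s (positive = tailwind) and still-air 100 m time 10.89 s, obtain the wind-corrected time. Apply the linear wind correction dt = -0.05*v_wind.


dt = -0.05 * v_wind = -0.05 * -2.87 = 0.1435 s
t_corrected = t_still + dt = 10.89 + (0.1435)
t_corrected = 11.0335 s

11.0335 s


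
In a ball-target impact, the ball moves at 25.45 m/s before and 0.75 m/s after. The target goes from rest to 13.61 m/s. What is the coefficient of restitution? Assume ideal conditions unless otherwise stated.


e = (v2_after - v1_after) / (v1_before - v2_before)
Numerator = 13.61 - 0.75 = 12.86
Denominator = 25.45 - 0 = 25.45
e = 12.86 / 25.45 = 0.5053

0.5053


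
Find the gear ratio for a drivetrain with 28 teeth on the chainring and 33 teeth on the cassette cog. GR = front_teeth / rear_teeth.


GR = front_teeth / rear_teeth
GR = 28 / 33
GR = 0.8485

0.8485


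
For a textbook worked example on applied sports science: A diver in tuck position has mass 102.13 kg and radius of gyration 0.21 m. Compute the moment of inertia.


I = m * k^2
I = 102.13 * 0.21^2
I = 102.13 * 0.0441 = 4.5039 kg*m^2

4.5039 kg*m^2


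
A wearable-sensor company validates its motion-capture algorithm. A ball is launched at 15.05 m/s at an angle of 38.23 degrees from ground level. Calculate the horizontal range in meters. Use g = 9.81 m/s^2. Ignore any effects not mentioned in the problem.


R = v^2 * sin(2*theta) / g
Convert angle to radians: theta = 38.23 deg = 0.6672 rad
sin(2*theta) = sin(1.3345) = 0.9722
R = 15.05^2 * 0.9722 / 9.81
R = 226.5025 * 0.9722 / 9.81 = 22.4472 m

22.4472 m


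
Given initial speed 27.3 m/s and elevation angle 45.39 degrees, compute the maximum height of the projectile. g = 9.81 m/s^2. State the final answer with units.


H = (v*sin(theta))^2 / (2*g)
vy = v*sin(theta) = 27.3 * sin(45.39 deg) = 19.435 m/s
H = vy^2 / (2*g) = 377.7179 / (2*9.81)
H = 377.7179 / 19.62 = 19.2517 m

19.2517 m


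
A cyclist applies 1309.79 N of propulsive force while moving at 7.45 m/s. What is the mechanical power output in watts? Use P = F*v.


P = F * v
P = 1309.79 * 7.45
P = 9757.9355 W

9757.9355 W


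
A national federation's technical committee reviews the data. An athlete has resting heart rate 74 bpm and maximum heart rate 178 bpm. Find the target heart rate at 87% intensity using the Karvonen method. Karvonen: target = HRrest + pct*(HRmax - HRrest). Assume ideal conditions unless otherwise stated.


Target = HRrest + pct*(HRmax - HRrest)
Heart rate reserve = HRmax - HRrest = 178 - 74 = 104 bpm
Fraction = 87% = 0.87
Target = 74 + 0.87 * 104
Target = 74 + 90.48 = 164.48 bpm

164.48 bpm


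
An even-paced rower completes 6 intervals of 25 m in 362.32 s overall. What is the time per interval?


Split time = total_time / n_laps = 362.32 / 6
Split time = 60.3867 s per lap

60.3867 s


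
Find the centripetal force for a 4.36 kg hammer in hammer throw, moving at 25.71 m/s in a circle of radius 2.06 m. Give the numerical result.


Fc = m * v^2 / r
v^2 = 25.71^2 = 661.0041
Fc = 4.36 * 661.0041 / 2.06
Fc = 2881.9779 / 2.06 = 1399.0184 N

1399.0184 N


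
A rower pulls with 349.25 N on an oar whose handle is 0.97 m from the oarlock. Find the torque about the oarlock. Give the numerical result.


tau = F * d
tau = 349.25 * 0.97
tau = 338.7725 N*m

338.7725 N*m


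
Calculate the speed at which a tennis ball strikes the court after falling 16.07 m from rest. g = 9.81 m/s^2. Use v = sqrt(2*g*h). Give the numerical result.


v = sqrt(2 * g * h)
v = sqrt(2 * 9.81 * 16.07)
v = sqrt(315.2934) = 17.7565 m/s

17.7565 m/s


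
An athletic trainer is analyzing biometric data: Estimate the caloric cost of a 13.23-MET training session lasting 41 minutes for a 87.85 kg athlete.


kcal = MET * mass * time_hr
Convert time: 41 min = 0.6833 hr
kcal = 13.23 * 87.85 * 0.6833
kcal = 794.2079 kcal

794.2079 kcal


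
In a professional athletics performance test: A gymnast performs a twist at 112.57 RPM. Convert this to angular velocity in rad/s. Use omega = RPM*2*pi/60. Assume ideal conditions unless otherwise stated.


omega = RPM * 2 * pi / 60
omega = 112.57 * 2 * 3.14159 / 60
omega = 707.2982 / 60 = 11.7883 rad/s

11.7883 rad/s


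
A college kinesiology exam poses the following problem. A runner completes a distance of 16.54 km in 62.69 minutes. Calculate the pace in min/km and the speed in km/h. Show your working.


Pace = time / distance = 62.69 min / 16.54 km = 3.7902 min/km
Speed = distance / time_in_hours = 16.54 / 1.0448 hr
Speed = 15.8303 km/h

3.7902 min/km, 15.8303 km/h


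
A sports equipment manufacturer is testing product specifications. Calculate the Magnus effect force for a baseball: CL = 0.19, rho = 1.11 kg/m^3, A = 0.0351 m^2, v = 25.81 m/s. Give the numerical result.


FM = 0.5 * CL * rho * A * v^2
FM = 0.5 * 0.19 * 1.11 * 0.0351 * 25.81^2
v^2 = 666.1561
FM = 0.5 * 0.19 * 1.11 * 0.0351 * 666.1561 = 2.4656 N

2.4656 N


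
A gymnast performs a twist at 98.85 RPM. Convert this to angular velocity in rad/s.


omega = RPM * 2 * pi / 60
omega = 98.85 * 2 * 3.14159 / 60
omega = 621.0929 / 60 = 10.3515 rad/s

10.3515 rad/s


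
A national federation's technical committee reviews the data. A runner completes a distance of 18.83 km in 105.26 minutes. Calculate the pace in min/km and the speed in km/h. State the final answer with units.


Pace = time / distance = 105.26 min / 18.83 km = 5.59 min/km
Speed = distance / time_in_hours = 18.83 / 1.7543 hr
Speed = 10.7334 km/h

5.59 min/km, 10.7334 km/h


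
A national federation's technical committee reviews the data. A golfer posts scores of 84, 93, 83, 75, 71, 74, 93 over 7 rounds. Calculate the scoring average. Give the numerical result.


Average = sum / n
Sum = 573
Average = 573 / 7 = 81.8571

81.8571


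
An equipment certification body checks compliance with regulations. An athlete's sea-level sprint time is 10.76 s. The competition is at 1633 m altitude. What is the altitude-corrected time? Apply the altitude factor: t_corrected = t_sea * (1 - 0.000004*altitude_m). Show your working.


Correction factor = 1 - 0.000004 * 1633 = 0.993468
t_corrected = t_sea * factor = 10.76 * 0.993468
t_corrected = 10.6897 s

10.6897 s


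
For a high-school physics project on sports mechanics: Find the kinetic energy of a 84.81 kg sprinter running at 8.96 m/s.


KE = 0.5 * m * v^2
KE = 0.5 * 84.81 * 8.96^2
KE = 0.5 * 84.81 * 80.2816 = 3404.3412 J

3404.3412 J


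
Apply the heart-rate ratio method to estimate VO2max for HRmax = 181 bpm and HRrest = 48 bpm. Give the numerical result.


VO2max = 15.3 * HRmax / HRrest
VO2max = 15.3 * 181 / 48
VO2max = 2769.3 / 48 = 57.6938 mL/kg/min

57.6938 mL/kg/min


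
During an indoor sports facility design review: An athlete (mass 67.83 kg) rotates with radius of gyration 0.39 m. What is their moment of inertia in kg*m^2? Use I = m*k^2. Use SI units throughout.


I = m * k^2
I = 67.83 * 0.39^2
I = 67.83 * 0.1521 = 10.3169 kg*m^2

10.3169 kg*m^2


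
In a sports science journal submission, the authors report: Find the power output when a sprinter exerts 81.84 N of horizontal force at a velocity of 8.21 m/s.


P = F * v
P = 81.84 * 8.21
P = 671.9064 W

671.9064 W


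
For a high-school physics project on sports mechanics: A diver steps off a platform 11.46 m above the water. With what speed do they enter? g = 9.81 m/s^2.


v = sqrt(2 * g * h)
v = sqrt(2 * 9.81 * 11.46)
v = sqrt(224.8452) = 14.9948 m/s

14.9948 m/s


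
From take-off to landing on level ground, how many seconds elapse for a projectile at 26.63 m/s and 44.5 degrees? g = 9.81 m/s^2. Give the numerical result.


T = 2*v*sin(theta)/g
sin(theta) = sin(44.5 deg) = 0.7009
T = 2*26.63*0.7009 / 9.81
T = 37.3304 / 9.81 = 3.8053 s

3.8053 s


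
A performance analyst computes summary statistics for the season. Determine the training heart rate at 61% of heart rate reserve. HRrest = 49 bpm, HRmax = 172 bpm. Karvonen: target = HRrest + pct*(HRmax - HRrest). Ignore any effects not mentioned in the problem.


Target = HRrest + pct*(HRmax - HRrest)
Heart rate reserve = HRmax - HRrest = 172 - 49 = 123 bpm
Fraction = 61% = 0.61
Target = 49 + 0.61 * 123
Target = 49 + 75.03 = 124.03 bpm

124.03 bpm


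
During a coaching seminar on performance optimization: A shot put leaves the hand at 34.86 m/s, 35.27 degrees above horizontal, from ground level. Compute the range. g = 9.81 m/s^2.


R = v^2 * sin(2*theta) / g
Convert angle to radians: theta = 35.27 deg = 0.6156 rad
sin(2*theta) = sin(1.2312) = 0.9429
R = 34.86^2 * 0.9429 / 9.81
R = 1215.2196 * 0.9429 / 9.81 = 116.7991 m

116.7991 m


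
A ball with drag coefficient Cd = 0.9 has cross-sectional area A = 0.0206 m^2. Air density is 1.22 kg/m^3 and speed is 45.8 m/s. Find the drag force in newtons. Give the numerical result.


Fd = 0.5 * Cd * rho * A * v^2
Fd = 0.5 * 0.9 * 1.22 * 0.0206 * 45.8^2
v^2 = 2097.64
Fd = 0.5 * 0.9 * 1.22 * 0.0206 * 2097.64 = 23.723 N

23.723 N


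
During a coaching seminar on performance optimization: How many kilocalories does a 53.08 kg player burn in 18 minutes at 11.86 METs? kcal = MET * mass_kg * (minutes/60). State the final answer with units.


kcal = MET * mass * time_hr
Convert time: 18 min = 0.3 hr
kcal = 11.86 * 53.08 * 0.3
kcal = 188.8586 kcal

188.8586 kcal


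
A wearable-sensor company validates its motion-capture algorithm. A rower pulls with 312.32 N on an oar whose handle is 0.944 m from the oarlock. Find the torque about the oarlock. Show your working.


tau = F * d
tau = 312.32 * 0.944
tau = 294.8301 N*m

294.8301 N*m


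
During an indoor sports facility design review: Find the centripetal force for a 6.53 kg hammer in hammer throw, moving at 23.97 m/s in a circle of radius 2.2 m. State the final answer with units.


Fc = m * v^2 / r
v^2 = 23.97^2 = 574.5609
Fc = 6.53 * 574.5609 / 2.2
Fc = 3751.8827 / 2.2 = 1705.4012 N

1705.4012 N


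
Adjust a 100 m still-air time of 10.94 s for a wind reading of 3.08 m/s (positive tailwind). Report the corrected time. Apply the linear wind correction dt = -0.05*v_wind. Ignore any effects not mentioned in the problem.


dt = -0.05 * v_wind = -0.05 * 3.08 = -0.154 s
t_corrected = t_still + dt = 10.94 + (-0.154)
t_corrected = 10.786 s

10.786 s


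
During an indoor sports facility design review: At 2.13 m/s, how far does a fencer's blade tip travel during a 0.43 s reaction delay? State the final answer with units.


d = v * t
d = 2.13 * 0.43
d = 0.9159 m

0.9159 m


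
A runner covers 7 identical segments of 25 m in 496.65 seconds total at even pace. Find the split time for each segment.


Split time = total_time / n_laps = 496.65 / 7
Split time = 70.95 s per lap

70.95 s


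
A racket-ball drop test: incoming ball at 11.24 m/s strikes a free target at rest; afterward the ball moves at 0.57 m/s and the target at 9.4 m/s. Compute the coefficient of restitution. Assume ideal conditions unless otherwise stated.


e = (v2_after - v1_after) / (v1_before - v2_before)
Numerator = 9.4 - 0.57 = 8.83
Denominator = 11.24 - 0 = 11.24
e = 8.83 / 11.24 = 0.7856

0.7856


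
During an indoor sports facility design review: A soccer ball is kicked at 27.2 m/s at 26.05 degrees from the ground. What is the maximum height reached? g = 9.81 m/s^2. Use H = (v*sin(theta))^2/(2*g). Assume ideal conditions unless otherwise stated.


H = (v*sin(theta))^2 / (2*g)
vy = v*sin(theta) = 27.2 * sin(26.05 deg) = 11.945 m/s
H = vy^2 / (2*g) = 142.6836 / (2*9.81)
H = 142.6836 / 19.62 = 7.2724 m

7.2724 m


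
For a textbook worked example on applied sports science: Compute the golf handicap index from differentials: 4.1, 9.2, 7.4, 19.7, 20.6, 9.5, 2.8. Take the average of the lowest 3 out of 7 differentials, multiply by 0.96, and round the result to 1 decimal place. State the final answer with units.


All differentials: 4.1, 9.2, 7.4, 19.7, 20.6, 9.5, 2.8
Sorted: 2.8, 4.1, 7.4, 9.2, 9.5, 19.7, 20.6
Best 3: 2.8, 4.1, 7.4
Average of best = 14.3 / 3 = 4.7667
Raw index = 4.7667 * 0.96 = 4.576
Handicap index = round(4.576, 1) = 4.6

4.6


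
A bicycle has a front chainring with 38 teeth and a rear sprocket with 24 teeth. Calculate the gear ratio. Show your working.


GR = front_teeth / rear_teeth
GR = 38 / 24
GR = 1.5833

1.5833


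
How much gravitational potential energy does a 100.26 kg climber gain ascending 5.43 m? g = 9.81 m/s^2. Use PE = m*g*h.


PE = m * g * h
PE = 100.26 * 9.81 * 5.43
PE = 983.5506 * 5.43 = 5340.6798 J

5340.6798 J


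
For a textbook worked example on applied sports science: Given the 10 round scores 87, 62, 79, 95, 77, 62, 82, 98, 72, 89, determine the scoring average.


Average = sum / n
Sum = 803
Average = 803 / 10 = 80.3

80.3


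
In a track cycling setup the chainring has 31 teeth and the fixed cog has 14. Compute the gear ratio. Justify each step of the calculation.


GR = front_teeth / rear_teeth
GR = 31 / 14
GR = 2.2143

2.2143


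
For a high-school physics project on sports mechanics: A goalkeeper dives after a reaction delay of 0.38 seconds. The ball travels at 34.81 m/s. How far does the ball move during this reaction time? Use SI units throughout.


d = v * t
d = 34.81 * 0.38
d = 13.2278 m

13.2278 m


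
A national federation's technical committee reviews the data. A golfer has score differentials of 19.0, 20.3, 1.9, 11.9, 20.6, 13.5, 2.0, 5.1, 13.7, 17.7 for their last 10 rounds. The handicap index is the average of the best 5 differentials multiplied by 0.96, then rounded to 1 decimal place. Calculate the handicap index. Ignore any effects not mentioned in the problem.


All differentials: 19.0, 20.3, 1.9, 11.9, 20.6, 13.5, 2.0, 5.1, 13.7, 17.7
Sorted: 1.9, 2.0, 5.1, 11.9, 13.5, 13.7, 17.7, 19.0, 20.3, 20.6
Best 5: 1.9, 2.0, 5.1, 11.9, 13.5
Average of best = 34.4 / 5 = 6.88
Raw index = 6.88 * 0.96 = 6.6048
Handicap index = round(6.6048, 1) = 6.6

6.6


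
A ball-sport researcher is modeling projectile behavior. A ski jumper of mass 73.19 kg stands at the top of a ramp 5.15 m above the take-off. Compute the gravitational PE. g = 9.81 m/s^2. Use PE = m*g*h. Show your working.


PE = m * g * h
PE = 73.19 * 9.81 * 5.15
PE = 717.9939 * 5.15 = 3697.6686 J

3697.6686 J


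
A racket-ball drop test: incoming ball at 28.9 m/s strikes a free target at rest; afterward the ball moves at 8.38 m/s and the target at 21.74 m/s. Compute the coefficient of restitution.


e = (v2_after - v1_after) / (v1_before - v2_before)
Numerator = 21.74 - 8.38 = 13.36
Denominator = 28.9 - 0 = 28.9
e = 13.36 / 28.9 = 0.4623

0.4623


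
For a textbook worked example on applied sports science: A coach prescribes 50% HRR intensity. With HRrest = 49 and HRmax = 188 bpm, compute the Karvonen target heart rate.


Target = HRrest + pct*(HRmax - HRrest)
Heart rate reserve = HRmax - HRrest = 188 - 49 = 139 bpm
Fraction = 50% = 0.5
Target = 49 + 0.5 * 139
Target = 49 + 69.5 = 118.5 bpm

118.5 bpm


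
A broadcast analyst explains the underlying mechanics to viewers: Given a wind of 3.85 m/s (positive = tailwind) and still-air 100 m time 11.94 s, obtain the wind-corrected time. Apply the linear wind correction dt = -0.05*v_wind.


dt = -0.05 * v_wind = -0.05 * 3.85 = -0.1925 s
t_corrected = t_still + dt = 11.94 + (-0.1925)
t_corrected = 11.7475 s

11.7475 s


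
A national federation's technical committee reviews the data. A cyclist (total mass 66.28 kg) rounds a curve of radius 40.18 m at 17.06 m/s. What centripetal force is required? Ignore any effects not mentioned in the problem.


Fc = m * v^2 / r
v^2 = 17.06^2 = 291.0436
Fc = 66.28 * 291.0436 / 40.18
Fc = 19290.3698 / 40.18 = 480.0988 N

480.0988 N


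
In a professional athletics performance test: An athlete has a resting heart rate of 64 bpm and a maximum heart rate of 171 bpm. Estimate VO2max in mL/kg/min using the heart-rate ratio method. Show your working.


VO2max = 15.3 * HRmax / HRrest
VO2max = 15.3 * 171 / 64
VO2max = 2616.3 / 64 = 40.8797 mL/kg/min

40.8797 mL/kg/min


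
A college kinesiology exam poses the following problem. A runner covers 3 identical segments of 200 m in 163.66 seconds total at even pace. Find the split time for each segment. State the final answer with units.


Split time = total_time / n_laps = 163.66 / 3
Split time = 54.5533 s per lap

54.5533 s


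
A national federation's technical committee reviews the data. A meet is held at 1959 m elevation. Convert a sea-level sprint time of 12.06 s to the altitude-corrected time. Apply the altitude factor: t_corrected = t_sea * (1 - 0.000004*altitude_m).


Correction factor = 1 - 0.000004 * 1959 = 0.992164
t_corrected = t_sea * factor = 12.06 * 0.992164
t_corrected = 11.9655 s

11.9655 s


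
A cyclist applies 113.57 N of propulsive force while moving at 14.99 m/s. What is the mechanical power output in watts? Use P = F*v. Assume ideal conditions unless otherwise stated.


P = F * v
P = 113.57 * 14.99
P = 1702.4143 W

1702.4143 W


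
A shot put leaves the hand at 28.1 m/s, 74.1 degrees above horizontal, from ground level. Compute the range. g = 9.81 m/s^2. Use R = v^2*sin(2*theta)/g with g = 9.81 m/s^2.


R = v^2 * sin(2*theta) / g
Convert angle to radians: theta = 74.1 deg = 1.2933 rad
sin(2*theta) = sin(2.5866) = 0.527
R = 28.1^2 * 0.527 / 9.81
R = 789.61 * 0.527 / 9.81 = 42.4148 m

42.4148 m


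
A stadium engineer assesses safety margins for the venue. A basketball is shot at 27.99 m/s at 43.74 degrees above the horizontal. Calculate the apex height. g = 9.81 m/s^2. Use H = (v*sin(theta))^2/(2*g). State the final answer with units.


H = (v*sin(theta))^2 / (2*g)
vy = v*sin(theta) = 27.99 * sin(43.74 deg) = 19.3519 m/s
H = vy^2 / (2*g) = 374.4969 / (2*9.81)
H = 374.4969 / 19.62 = 19.0875 m

19.0875 m


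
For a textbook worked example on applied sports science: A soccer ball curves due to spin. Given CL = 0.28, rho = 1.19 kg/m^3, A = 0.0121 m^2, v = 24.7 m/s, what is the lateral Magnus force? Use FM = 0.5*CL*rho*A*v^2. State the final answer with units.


FM = 0.5 * CL * rho * A * v^2
FM = 0.5 * 0.28 * 1.19 * 0.0121 * 24.7^2
v^2 = 610.09
FM = 0.5 * 0.28 * 1.19 * 0.0121 * 610.09 = 1.2299 N

1.2299 N


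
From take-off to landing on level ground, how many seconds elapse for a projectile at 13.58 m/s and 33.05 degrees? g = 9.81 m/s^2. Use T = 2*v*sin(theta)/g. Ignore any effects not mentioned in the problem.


T = 2*v*sin(theta)/g
sin(theta) = sin(33.05 deg) = 0.5454
T = 2*13.58*0.5454 / 9.81
T = 14.8123 / 9.81 = 1.5099 s

1.5099 s


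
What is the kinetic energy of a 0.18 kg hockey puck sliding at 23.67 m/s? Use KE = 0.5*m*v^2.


KE = 0.5 * m * v^2
KE = 0.5 * 0.18 * 23.67^2
KE = 0.5 * 0.18 * 560.2689 = 50.4242 J

50.4242 J


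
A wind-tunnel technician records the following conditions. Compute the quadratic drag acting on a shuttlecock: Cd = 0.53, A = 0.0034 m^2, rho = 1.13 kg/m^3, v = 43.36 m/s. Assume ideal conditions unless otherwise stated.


Fd = 0.5 * Cd * rho * A * v^2
Fd = 0.5 * 0.53 * 1.13 * 0.0034 * 43.36^2
v^2 = 1880.0896
Fd = 0.5 * 0.53 * 1.13 * 0.0034 * 1880.0896 = 1.9142 N

1.9142 N


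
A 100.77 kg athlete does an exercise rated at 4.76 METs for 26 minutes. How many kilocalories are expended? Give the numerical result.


kcal = MET * mass * time_hr
Convert time: 26 min = 0.4333 hr
kcal = 4.76 * 100.77 * 0.4333
kcal = 207.8549 kcal

207.8549 kcal


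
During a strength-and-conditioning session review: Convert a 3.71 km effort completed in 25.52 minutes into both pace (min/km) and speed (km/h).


Pace = time / distance = 25.52 min / 3.71 km = 6.8787 min/km
Speed = distance / time_in_hours = 3.71 / 0.4253 hr
Speed = 8.7226 km/h

6.8787 min/km, 8.7226 km/h


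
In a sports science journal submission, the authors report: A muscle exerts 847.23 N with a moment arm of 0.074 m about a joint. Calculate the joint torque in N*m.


tau = F * d
tau = 847.23 * 0.074
tau = 62.695 N*m

62.695 N*m


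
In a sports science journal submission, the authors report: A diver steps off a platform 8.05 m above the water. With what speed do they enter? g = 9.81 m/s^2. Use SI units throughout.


v = sqrt(2 * g * h)
v = sqrt(2 * 9.81 * 8.05)
v = sqrt(157.941) = 12.5675 m/s

12.5675 m/s


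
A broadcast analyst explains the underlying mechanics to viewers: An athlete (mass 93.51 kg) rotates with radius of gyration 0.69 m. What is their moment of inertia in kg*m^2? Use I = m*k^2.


I = m * k^2
I = 93.51 * 0.69^2
I = 93.51 * 0.4761 = 44.5201 kg*m^2

44.5201 kg*m^2


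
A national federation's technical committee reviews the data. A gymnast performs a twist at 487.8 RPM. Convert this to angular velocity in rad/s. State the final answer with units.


omega = RPM * 2 * pi / 60
omega = 487.8 * 2 * 3.14159 / 60
omega = 3064.9378 / 60 = 51.0823 rad/s

51.0823 rad/s


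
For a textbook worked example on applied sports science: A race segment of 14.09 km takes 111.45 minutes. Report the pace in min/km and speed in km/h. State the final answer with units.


Pace = time / distance = 111.45 min / 14.09 km = 7.9099 min/km
Speed = distance / time_in_hours = 14.09 / 1.8575 hr
Speed = 7.5855 km/h

7.9099 min/km, 7.5855 km/h


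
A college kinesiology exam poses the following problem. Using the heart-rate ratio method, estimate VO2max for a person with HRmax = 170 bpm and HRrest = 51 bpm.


VO2max = 15.3 * HRmax / HRrest
VO2max = 15.3 * 170 / 51
VO2max = 2601 / 51 = 51 mL/kg/min

51 mL/kg/min


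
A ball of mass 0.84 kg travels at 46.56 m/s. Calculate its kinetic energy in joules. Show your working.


KE = 0.5 * m * v^2
KE = 0.5 * 0.84 * 46.56^2
KE = 0.5 * 0.84 * 2167.8336 = 910.4901 J

910.4901 J


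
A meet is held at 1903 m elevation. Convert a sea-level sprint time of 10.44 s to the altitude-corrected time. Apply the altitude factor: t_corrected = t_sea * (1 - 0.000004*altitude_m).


Correction factor = 1 - 0.000004 * 1903 = 0.992388
t_corrected = t_sea * factor = 10.44 * 0.992388
t_corrected = 10.3605 s

10.3605 s


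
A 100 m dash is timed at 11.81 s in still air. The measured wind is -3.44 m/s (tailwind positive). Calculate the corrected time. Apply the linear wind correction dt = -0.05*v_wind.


dt = -0.05 * v_wind = -0.05 * -3.44 = 0.172 s
t_corrected = t_still + dt = 11.81 + (0.172)
t_corrected = 11.982 s

11.982 s


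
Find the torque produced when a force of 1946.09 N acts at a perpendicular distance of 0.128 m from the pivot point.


tau = F * d
tau = 1946.09 * 0.128
tau = 249.0995 N*m

249.0995 N*m


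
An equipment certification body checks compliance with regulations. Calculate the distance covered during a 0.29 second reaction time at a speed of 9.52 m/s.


d = v * t
d = 9.52 * 0.29
d = 2.7608 m

2.7608 m


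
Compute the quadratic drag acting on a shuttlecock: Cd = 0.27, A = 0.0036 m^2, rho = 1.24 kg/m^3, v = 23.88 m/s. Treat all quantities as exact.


Fd = 0.5 * Cd * rho * A * v^2
Fd = 0.5 * 0.27 * 1.24 * 0.0036 * 23.88^2
v^2 = 570.2544
Fd = 0.5 * 0.27 * 1.24 * 0.0036 * 570.2544 = 0.3437 N

0.3437 N


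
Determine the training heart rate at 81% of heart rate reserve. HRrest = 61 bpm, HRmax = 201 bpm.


Target = HRrest + pct*(HRmax - HRrest)
Heart rate reserve = HRmax - HRrest = 201 - 61 = 140 bpm
Fraction = 81% = 0.81
Target = 61 + 0.81 * 140
Target = 61 + 113.4 = 174.4 bpm

174.4 bpm


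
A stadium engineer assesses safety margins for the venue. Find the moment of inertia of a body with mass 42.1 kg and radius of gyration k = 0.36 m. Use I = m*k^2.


I = m * k^2
I = 42.1 * 0.36^2
I = 42.1 * 0.1296 = 5.4562 kg*m^2

5.4562 kg*m^2


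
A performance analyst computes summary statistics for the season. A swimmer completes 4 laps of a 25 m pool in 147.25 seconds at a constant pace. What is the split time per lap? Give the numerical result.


Split time = total_time / n_laps = 147.25 / 4
Split time = 36.8125 s per lap

36.8125 s


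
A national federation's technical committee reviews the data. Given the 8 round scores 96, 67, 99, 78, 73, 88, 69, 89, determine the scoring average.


Average = sum / n
Sum = 659
Average = 659 / 8 = 82.375

82.375


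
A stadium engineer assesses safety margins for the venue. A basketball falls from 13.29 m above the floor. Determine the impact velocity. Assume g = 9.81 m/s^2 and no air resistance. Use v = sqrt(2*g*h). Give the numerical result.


v = sqrt(2 * g * h)
v = sqrt(2 * 9.81 * 13.29)
v = sqrt(260.7498) = 16.1477 m/s

16.1477 m/s


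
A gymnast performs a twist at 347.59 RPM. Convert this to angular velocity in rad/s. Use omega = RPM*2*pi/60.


omega = RPM * 2 * pi / 60
omega = 347.59 * 2 * 3.14159 / 60
omega = 2183.9724 / 60 = 36.3995 rad/s

36.3995 rad/s


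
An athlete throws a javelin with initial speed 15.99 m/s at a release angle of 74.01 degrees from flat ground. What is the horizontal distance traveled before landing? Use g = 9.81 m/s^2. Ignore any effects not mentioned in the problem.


R = v^2 * sin(2*theta) / g
Convert angle to radians: theta = 74.01 deg = 1.2917 rad
sin(2*theta) = sin(2.5834) = 0.5296
R = 15.99^2 * 0.5296 / 9.81
R = 255.6801 * 0.5296 / 9.81 = 13.8037 m

13.8037 m


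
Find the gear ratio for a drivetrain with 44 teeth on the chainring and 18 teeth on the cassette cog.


GR = front_teeth / rear_teeth
GR = 44 / 18
GR = 2.4444

2.4444


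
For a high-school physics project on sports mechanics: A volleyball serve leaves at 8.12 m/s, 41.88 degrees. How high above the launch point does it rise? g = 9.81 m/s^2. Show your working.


H = (v*sin(theta))^2 / (2*g)
vy = v*sin(theta) = 8.12 * sin(41.88 deg) = 5.4207 m/s
H = vy^2 / (2*g) = 29.3839 / (2*9.81)
H = 29.3839 / 19.62 = 1.4976 m

1.4976 m
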